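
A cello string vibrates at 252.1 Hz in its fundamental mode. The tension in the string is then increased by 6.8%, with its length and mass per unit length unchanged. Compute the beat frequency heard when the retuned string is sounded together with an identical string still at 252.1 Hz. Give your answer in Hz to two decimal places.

For a string, f ∝ √T, so the new frequency is 252.1·√1.068 = 260.5304 Hz.
f_beat = |260.5304 − 252.1| = 8.43 Hz.

8.43 Hz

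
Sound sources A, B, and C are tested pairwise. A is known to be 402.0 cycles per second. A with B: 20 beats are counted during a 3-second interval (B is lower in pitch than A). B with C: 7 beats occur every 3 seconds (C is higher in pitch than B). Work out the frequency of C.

A–B: Beat frequency = 20/3 = 6.6667 Hz.
B is below A, so f_B = 402.0 − 6.6667 = 395.3333 Hz.
B–C: Beat frequency = 7/3 = 2.3333 Hz.
C is above B, so f_C = 395.3333 + 2.3333 = 397.6667 Hz.

397.6667 Hz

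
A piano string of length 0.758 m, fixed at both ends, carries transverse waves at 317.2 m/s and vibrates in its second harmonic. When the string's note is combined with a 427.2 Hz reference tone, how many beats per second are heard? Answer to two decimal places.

8.73 Hz

For a string fixed at both ends, f_n = n·v/(2L) = 2·317.2/(2·0.758) = 418.4697 Hz.
f_beat = |418.4697 − 427.2| = 8.73 Hz.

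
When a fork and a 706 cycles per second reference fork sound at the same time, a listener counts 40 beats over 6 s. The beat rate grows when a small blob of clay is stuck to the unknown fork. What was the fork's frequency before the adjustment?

Beat frequency = 40/6 = 6.6667 Hz.
|f − 706| = 6.6667, so the fork was at either 699.3333 Hz or 712.6667 Hz.
Adding mass to a fork lowers its frequency; the adjustment lowers the fork's frequency.
The beat rate rose, so the adjustment moved the fork further from 706 Hz — it was already below the reference.

699.3333 Hz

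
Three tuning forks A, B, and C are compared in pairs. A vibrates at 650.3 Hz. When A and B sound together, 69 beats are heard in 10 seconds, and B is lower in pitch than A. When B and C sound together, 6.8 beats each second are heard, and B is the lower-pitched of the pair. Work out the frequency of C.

A–B: Beat frequency = 69/10 = 6.9 Hz.
B is below A, so f_B = 650.3 − 6.9 = 643.4 Hz.
C is above B, so f_C = 643.4 + 6.8 = 650.2 Hz.

650.2 Hz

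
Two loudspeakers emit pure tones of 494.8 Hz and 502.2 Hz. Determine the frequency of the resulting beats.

7.4 Hz

Beats arise from superposition of two nearby frequencies; the beat rate is |f₁ − f₂|.
|494.8 − 502.2| = 7.4 Hz.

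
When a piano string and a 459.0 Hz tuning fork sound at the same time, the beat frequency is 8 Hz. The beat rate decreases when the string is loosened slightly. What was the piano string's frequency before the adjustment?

467 Hz

|f − 459.0| = 8, so the piano string was at either 451 Hz or 467 Hz.
Reducing tension lowers a string's frequency; the adjustment lowers the piano string's frequency.
The beat rate fell, so the adjustment moved the piano string toward 459.0 Hz — it must have started above the reference.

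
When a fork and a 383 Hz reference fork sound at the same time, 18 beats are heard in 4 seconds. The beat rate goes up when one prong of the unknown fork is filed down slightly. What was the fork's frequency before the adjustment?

Beat frequency = 18/4 = 4.5 Hz.
|f − 383| = 4.5, so the fork was at either 378.5 Hz or 387.5 Hz.
Filing a prong removes mass and raises the fork's frequency; the adjustment raises the fork's frequency.
The beat rate rose, so the adjustment moved the fork further from 383 Hz — it was already above the reference.

387.5 Hz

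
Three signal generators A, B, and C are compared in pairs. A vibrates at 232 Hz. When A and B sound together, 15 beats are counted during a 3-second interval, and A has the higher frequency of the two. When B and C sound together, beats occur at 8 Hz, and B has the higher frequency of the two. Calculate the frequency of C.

219 Hz

A–B: Beat frequency = 15/3 = 5 Hz.
B is below A, so f_B = 232 − 5 = 227 Hz.
C is below B, so f_C = 227 − 8 = 219 Hz.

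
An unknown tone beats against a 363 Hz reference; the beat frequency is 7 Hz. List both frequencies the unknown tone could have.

|f − 363| = 7, so f = 363 ± 7.

356 Hz or 370 Hz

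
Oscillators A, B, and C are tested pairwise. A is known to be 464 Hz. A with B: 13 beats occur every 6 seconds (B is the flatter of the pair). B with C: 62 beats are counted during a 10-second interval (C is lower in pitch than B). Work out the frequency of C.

A–B: Beat frequency = 13/6 = 2.1667 Hz.
B is below A, so f_B = 464 − 2.1667 = 461.8333 Hz.
B–C: Beat frequency = 62/10 = 6.2 Hz.
C is below B, so f_C = 461.8333 − 6.2 = 455.6333 Hz.

455.6333 Hz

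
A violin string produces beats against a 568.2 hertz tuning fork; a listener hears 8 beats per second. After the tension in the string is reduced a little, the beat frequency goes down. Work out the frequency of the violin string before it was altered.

|f − 568.2| = 8, so the violin string was at either 560.2 Hz or 576.2 Hz.
Lower tension means lower frequency; the adjustment lowers the violin string's frequency.
The beat rate fell, so the adjustment moved the violin string toward 568.2 Hz — it must have started above the reference.

576.2 Hz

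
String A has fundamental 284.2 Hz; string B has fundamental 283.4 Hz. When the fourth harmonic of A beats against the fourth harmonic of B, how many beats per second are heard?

3.2 Hz

Fourth harmonic of the first: 4·284.2 = 1136.8 Hz.
Fourth harmonic of the second: 4·283.4 = 1133.6 Hz.
f_beat = |1136.8 − 1133.6| = 3.2 Hz.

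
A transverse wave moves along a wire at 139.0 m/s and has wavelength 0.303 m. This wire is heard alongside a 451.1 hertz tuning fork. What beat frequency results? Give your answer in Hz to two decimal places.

7.65 Hz

Source frequency f = v/λ = 139.0/0.303 = 458.7459 Hz.
f_beat = |458.7459 − 451.1| = 7.65 Hz.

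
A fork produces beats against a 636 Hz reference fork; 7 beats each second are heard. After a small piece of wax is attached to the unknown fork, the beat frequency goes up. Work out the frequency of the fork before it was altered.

|f − 636| = 7, so the fork was at either 629 Hz or 643 Hz.
Loading a fork with wax lowers its frequency; the adjustment lowers the fork's frequency.
The beat rate rose, so the adjustment moved the fork further from 636 Hz — it was already below the reference.

629 Hz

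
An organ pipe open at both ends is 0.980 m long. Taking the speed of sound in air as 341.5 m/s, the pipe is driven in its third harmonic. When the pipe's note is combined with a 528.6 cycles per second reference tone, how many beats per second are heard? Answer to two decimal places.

Open pipe: f_n = n·v/(2L) = 3·341.5/(2·0.980) = 522.7041 Hz.
f_beat = |522.7041 − 528.6| = 5.90 Hz.

5.90 Hz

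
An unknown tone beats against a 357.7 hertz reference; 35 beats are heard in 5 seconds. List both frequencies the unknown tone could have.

Beat frequency = 35/5 = 7 Hz.
|f − 357.7| = 7, so f = 357.7 ± 7.

350.7 Hz or 364.7 Hz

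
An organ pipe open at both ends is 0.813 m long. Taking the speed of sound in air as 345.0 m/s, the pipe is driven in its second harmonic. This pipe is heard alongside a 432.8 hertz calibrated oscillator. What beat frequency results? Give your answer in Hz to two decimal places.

Open pipe: f_n = n·v/(2L) = 2·345.0/(2·0.813) = 424.3542 Hz.
f_beat = |424.3542 − 432.8| = 8.45 Hz.

8.45 Hz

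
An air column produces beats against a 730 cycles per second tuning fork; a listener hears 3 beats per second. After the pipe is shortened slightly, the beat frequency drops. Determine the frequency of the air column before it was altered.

|f − 730| = 3, so the air column was at either 727 Hz or 733 Hz.
A shorter pipe has a higher fundamental; the adjustment raises the air column's frequency.
The beat rate fell, so the adjustment moved the air column toward 730 Hz — it must have started below the reference.

727 Hz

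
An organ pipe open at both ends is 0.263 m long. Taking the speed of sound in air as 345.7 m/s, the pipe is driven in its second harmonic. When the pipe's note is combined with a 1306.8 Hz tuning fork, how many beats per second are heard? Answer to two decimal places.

7.65 Hz

Open pipe: f_n = n·v/(2L) = 2·345.7/(2·0.263) = 1314.4487 Hz.
f_beat = |1314.4487 − 1306.8| = 7.65 Hz.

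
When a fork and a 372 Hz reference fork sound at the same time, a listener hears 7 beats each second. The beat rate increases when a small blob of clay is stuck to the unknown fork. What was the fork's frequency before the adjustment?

|f − 372| = 7, so the fork was at either 365 Hz or 379 Hz.
Adding mass to a fork lowers its frequency; the adjustment lowers the fork's frequency.
The beat rate rose, so the adjustment moved the fork further from 372 Hz — it was already below the reference.

365 Hz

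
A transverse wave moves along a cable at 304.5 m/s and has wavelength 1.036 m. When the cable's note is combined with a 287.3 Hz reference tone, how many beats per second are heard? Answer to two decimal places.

6.62 Hz

Source frequency f = v/λ = 304.5/1.036 = 293.9189 Hz.
f_beat = |293.9189 − 287.3| = 6.62 Hz.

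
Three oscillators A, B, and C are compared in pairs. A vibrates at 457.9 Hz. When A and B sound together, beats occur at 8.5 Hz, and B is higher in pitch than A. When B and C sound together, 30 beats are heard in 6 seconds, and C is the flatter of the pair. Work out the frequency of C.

B is above A, so f_B = 457.9 + 8.5 = 466.4 Hz.
B–C: Beat frequency = 30/6 = 5 Hz.
C is below B, so f_C = 466.4 − 5 = 461.4 Hz.

461.4 Hz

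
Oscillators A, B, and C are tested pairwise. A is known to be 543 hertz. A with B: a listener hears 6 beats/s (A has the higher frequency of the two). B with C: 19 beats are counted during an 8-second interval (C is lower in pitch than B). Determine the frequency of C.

B is below A, so f_B = 543 − 6 = 537 Hz.
B–C: Beat frequency = 19/8 = 2.375 Hz.
C is below B, so f_C = 537 − 2.375 = 534.625 Hz.

534.625 Hz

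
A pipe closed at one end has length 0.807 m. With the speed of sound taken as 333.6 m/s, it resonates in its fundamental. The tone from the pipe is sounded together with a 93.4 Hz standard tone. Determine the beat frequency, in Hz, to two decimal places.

Closed pipe (odd harmonics): f_n = n·v/(4L) = 1·333.6/(4·0.807) = 103.3457 Hz.
f_beat = |103.3457 − 93.4| = 9.95 Hz.

9.95 Hz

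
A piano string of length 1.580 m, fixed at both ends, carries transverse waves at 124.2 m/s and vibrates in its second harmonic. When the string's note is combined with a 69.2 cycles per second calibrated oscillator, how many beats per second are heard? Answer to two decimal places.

9.41 Hz

For a string fixed at both ends, f_n = n·v/(2L) = 2·124.2/(2·1.580) = 78.6076 Hz.
f_beat = |78.6076 − 69.2| = 9.41 Hz.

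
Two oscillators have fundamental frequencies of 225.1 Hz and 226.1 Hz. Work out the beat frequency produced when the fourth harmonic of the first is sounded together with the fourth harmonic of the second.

4.0 Hz

Fourth harmonic of the first: 4·225.1 = 900.4 Hz.
Fourth harmonic of the second: 4·226.1 = 904.4 Hz.
f_beat = |900.4 − 904.4| = 4.0 Hz.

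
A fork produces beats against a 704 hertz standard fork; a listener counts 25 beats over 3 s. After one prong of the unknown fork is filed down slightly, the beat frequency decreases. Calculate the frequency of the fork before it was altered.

695.6667 Hz

Beat frequency = 25/3 = 8.3333 Hz.
|f − 704| = 8.3333, so the fork was at either 695.6667 Hz or 712.3333 Hz.
Filing a prong removes mass and raises the fork's frequency; the adjustment raises the fork's frequency.
The beat rate fell, so the adjustment moved the fork toward 704 Hz — it must have started below the reference.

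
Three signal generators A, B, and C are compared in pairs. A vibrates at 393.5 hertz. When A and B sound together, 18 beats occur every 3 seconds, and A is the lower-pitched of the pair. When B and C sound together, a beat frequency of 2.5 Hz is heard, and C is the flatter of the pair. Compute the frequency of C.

397 Hz

A–B: Beat frequency = 18/3 = 6 Hz.
B is above A, so f_B = 393.5 + 6 = 399.5 Hz.
C is below B, so f_C = 399.5 − 2.5 = 397 Hz.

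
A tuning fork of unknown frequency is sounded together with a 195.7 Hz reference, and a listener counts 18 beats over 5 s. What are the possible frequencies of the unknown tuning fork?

192.1 Hz or 199.3 Hz

Beat frequency = 18/5 = 3.6 Hz.
|f − 195.7| = 3.6, so f = 195.7 ± 3.6.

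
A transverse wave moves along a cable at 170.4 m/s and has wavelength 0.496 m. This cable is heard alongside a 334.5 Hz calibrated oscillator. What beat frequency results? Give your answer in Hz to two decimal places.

9.05 Hz

Source frequency f = v/λ = 170.4/0.496 = 343.5484 Hz.
f_beat = |343.5484 − 334.5| = 9.05 Hz.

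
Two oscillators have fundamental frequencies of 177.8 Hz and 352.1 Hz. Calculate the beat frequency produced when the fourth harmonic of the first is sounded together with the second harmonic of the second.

7.0 Hz

Fourth harmonic of the first: 4·177.8 = 711.2 Hz.
Second harmonic of the second: 2·352.1 = 704.2 Hz.
f_beat = |711.2 − 704.2| = 7.0 Hz.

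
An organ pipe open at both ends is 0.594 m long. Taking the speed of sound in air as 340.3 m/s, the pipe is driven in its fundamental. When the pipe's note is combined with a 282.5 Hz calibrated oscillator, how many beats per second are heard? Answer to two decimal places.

3.95 Hz

Open pipe: f_n = n·v/(2L) = 1·340.3/(2·0.594) = 286.4478 Hz.
f_beat = |286.4478 − 282.5| = 3.95 Hz.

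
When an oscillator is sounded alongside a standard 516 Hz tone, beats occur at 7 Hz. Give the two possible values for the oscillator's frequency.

509 Hz or 523 Hz

|f − 516| = 7, so f = 516 ± 7.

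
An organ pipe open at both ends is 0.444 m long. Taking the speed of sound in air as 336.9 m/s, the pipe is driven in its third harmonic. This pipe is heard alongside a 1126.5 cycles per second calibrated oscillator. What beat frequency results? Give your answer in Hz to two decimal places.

Open pipe: f_n = n·v/(2L) = 3·336.9/(2·0.444) = 1138.1757 Hz.
f_beat = |1138.1757 − 1126.5| = 11.68 Hz.

11.68 Hz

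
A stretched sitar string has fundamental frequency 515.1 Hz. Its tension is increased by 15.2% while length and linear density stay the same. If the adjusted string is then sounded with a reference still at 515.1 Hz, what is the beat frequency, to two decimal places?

37.76 Hz

For a string, f ∝ √T, so the new frequency is 515.1·√1.152 = 552.8633 Hz.
f_beat = |552.8633 − 515.1| = 37.76 Hz.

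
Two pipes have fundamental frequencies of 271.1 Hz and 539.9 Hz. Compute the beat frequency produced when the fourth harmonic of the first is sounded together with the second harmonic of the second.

4.6 Hz

Fourth harmonic of the first: 4·271.1 = 1084.4 Hz.
Second harmonic of the second: 2·539.9 = 1079.8 Hz.
f_beat = |1084.4 − 1079.8| = 4.6 Hz.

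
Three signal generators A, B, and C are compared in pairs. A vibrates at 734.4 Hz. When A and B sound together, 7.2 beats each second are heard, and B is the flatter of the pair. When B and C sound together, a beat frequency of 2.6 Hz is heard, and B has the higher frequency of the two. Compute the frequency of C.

724.6 Hz

B is below A, so f_B = 734.4 − 7.2 = 727.2 Hz.
C is below B, so f_C = 727.2 − 2.6 = 724.6 Hz.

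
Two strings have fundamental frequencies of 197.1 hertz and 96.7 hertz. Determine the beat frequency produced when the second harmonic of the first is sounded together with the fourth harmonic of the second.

7.4 Hz

Second harmonic of the first: 2·197.1 = 394.2 Hz.
Fourth harmonic of the second: 4·96.7 = 386.8 Hz.
f_beat = |394.2 − 386.8| = 7.4 Hz.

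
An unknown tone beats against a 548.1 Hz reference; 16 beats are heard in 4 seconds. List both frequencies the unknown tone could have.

544.1 Hz or 552.1 Hz

Beat frequency = 16/4 = 4 Hz.
|f − 548.1| = 4, so f = 548.1 ± 4.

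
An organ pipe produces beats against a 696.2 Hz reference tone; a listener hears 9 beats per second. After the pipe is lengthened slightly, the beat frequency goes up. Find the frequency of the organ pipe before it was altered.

|f − 696.2| = 9, so the organ pipe was at either 687.2 Hz or 705.2 Hz.
A longer pipe has a lower fundamental; the adjustment lowers the organ pipe's frequency.
The beat rate rose, so the adjustment moved the organ pipe further from 696.2 Hz — it was already below the reference.

687.2 Hz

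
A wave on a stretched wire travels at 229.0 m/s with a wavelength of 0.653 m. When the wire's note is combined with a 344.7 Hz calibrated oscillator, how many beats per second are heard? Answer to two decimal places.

Source frequency f = v/λ = 229.0/0.653 = 350.6891 Hz.
f_beat = |350.6891 − 344.7| = 5.99 Hz.

5.99 Hz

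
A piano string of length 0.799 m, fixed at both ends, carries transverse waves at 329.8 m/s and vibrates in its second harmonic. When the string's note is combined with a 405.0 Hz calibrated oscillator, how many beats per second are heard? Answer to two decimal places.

7.77 Hz

For a string fixed at both ends, f_n = n·v/(2L) = 2·329.8/(2·0.799) = 412.7660 Hz.
f_beat = |412.7660 − 405.0| = 7.77 Hz.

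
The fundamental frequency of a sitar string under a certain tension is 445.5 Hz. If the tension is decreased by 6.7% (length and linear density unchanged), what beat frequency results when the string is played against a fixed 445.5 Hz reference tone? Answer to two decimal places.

15.18 Hz

For a string, f ∝ √T, so the new frequency is 445.5·√0.933 = 430.3170 Hz.
f_beat = |430.3170 − 445.5| = 15.18 Hz.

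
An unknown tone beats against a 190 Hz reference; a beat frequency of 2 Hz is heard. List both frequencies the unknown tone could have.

|f − 190| = 2, so f = 190 ± 2.

188 Hz or 192 Hz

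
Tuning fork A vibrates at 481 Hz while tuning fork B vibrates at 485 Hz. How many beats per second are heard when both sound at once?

The beat frequency equals the magnitude of the frequency difference.
|481 − 485| = 4 Hz.

4 Hz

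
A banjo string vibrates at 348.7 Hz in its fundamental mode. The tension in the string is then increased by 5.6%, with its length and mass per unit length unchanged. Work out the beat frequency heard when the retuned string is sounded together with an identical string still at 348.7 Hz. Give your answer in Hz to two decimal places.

For a string, f ∝ √T, so the new frequency is 348.7·√1.056 = 358.3306 Hz.
f_beat = |358.3306 − 348.7| = 9.63 Hz.

9.63 Hz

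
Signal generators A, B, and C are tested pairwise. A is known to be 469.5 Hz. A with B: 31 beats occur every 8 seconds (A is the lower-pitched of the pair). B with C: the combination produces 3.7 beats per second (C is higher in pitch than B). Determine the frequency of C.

477.075 Hz

A–B: Beat frequency = 31/8 = 3.875 Hz.
B is above A, so f_B = 469.5 + 3.875 = 473.375 Hz.
C is above B, so f_C = 473.375 + 3.7 = 477.075 Hz.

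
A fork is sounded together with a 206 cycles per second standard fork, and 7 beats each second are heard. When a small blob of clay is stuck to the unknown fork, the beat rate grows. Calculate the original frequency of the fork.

199 Hz

|f − 206| = 7, so the fork was at either 199 Hz or 213 Hz.
Adding mass to a fork lowers its frequency; the adjustment lowers the fork's frequency.
The beat rate rose, so the adjustment moved the fork further from 206 Hz — it was already below the reference.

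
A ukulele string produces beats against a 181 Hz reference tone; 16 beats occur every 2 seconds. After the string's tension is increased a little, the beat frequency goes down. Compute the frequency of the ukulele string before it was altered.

173 Hz

Beat frequency = 16/2 = 8 Hz.
|f − 181| = 8, so the ukulele string was at either 173 Hz or 189 Hz.
Higher tension means higher frequency; the adjustment raises the ukulele string's frequency.
The beat rate fell, so the adjustment moved the ukulele string toward 181 Hz — it must have started below the reference.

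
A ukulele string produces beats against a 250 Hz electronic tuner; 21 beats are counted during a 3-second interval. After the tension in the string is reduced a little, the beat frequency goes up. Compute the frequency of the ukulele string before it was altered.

Beat frequency = 21/3 = 7 Hz.
|f − 250| = 7, so the ukulele string was at either 243 Hz or 257 Hz.
Lower tension means lower frequency; the adjustment lowers the ukulele string's frequency.
The beat rate rose, so the adjustment moved the ukulele string further from 250 Hz — it was already below the reference.

243 Hz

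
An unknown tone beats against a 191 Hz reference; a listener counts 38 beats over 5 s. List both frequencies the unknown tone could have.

183.4 Hz or 198.6 Hz

Beat frequency = 38/5 = 7.6 Hz.
|f − 191| = 7.6, so f = 191 ± 7.6.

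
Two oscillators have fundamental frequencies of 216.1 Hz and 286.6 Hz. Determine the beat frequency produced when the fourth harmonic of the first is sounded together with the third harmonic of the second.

4.6 Hz

Fourth harmonic of the first: 4·216.1 = 864.4 Hz.
Third harmonic of the second: 3·286.6 = 859.8 Hz.
f_beat = |864.4 − 859.8| = 4.6 Hz.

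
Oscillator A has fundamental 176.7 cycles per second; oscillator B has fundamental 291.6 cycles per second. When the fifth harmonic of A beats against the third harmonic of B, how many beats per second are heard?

8.7 Hz

Fifth harmonic of the first: 5·176.7 = 883.5 Hz.
Third harmonic of the second: 3·291.6 = 874.8 Hz.
f_beat = |883.5 − 874.8| = 8.7 Hz.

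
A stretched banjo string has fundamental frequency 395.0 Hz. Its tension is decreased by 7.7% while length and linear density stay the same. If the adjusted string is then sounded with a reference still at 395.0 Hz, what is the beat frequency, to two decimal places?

15.51 Hz

For a string, f ∝ √T, so the new frequency is 395.0·√0.923 = 379.4879 Hz.
f_beat = |379.4879 − 395.0| = 15.51 Hz.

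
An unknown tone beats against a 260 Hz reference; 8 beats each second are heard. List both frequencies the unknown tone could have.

|f − 260| = 8, so f = 260 ± 8.

252 Hz or 268 Hz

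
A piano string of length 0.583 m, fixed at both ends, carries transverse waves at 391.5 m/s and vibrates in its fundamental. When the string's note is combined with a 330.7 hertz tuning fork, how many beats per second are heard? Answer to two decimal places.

5.06 Hz

For a string fixed at both ends, f_n = n·v/(2L) = 1·391.5/(2·0.583) = 335.7633 Hz.
f_beat = |335.7633 − 330.7| = 5.06 Hz.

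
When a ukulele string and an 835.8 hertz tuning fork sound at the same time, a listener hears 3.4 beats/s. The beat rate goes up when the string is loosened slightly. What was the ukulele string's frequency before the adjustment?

832.4 Hz

|f − 835.8| = 3.4, so the ukulele string was at either 832.4 Hz or 839.2 Hz.
Reducing tension lowers a string's frequency; the adjustment lowers the ukulele string's frequency.
The beat rate rose, so the adjustment moved the ukulele string further from 835.8 Hz — it was already below the reference.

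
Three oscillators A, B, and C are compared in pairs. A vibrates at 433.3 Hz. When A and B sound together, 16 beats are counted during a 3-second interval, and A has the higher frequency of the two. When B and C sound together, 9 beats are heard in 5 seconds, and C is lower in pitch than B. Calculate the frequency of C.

426.1667 Hz

A–B: Beat frequency = 16/3 = 5.3333 Hz.
B is below A, so f_B = 433.3 − 5.3333 = 427.9667 Hz.
B–C: Beat frequency = 9/5 = 1.8 Hz.
C is below B, so f_C = 427.9667 − 1.8 = 426.1667 Hz.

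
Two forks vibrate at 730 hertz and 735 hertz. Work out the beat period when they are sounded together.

f_beat = |730 − 735| = 5 Hz.
Beat period T = 1 / f_beat = 1 / 5 s.

0.200 s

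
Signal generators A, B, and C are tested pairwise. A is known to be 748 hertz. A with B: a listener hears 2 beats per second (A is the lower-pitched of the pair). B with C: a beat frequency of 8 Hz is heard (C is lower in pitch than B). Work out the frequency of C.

742 Hz

B is above A, so f_B = 748 + 2 = 750 Hz.
C is below B, so f_C = 750 − 8 = 742 Hz.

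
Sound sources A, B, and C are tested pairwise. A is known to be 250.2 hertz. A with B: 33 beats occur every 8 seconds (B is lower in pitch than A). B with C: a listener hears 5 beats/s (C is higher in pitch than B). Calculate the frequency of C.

A–B: Beat frequency = 33/8 = 4.125 Hz.
B is below A, so f_B = 250.2 − 4.125 = 246.075 Hz.
C is above B, so f_C = 246.075 + 5 = 251.075 Hz.

251.075 Hz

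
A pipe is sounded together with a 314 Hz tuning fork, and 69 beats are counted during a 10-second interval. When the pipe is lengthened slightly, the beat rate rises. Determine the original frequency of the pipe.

Beat frequency = 69/10 = 6.9 Hz.
|f − 314| = 6.9, so the pipe was at either 307.1 Hz or 320.9 Hz.
A longer pipe has a lower fundamental; the adjustment lowers the pipe's frequency.
The beat rate rose, so the adjustment moved the pipe further from 314 Hz — it was already below the reference.

307.1 Hz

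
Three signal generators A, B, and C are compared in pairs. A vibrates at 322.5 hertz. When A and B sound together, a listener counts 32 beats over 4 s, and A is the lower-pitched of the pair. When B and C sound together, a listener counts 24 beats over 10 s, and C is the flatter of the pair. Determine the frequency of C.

A–B: Beat frequency = 32/4 = 8 Hz.
B is above A, so f_B = 322.5 + 8 = 330.5 Hz.
B–C: Beat frequency = 24/10 = 2.4 Hz.
C is below B, so f_C = 330.5 − 2.4 = 328.1 Hz.

328.1 Hz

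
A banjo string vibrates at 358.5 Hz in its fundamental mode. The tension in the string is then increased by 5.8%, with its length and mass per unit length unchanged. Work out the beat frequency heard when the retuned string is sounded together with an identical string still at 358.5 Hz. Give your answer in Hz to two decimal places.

For a string, f ∝ √T, so the new frequency is 358.5·√1.058 = 368.7500 Hz.
f_beat = |368.7500 − 358.5| = 10.25 Hz.

10.25 Hz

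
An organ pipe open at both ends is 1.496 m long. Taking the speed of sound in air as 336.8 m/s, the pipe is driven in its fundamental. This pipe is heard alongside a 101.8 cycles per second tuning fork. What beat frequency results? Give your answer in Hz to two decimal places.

Open pipe: f_n = n·v/(2L) = 1·336.8/(2·1.496) = 112.5668 Hz.
f_beat = |112.5668 − 101.8| = 10.77 Hz.

10.77 Hz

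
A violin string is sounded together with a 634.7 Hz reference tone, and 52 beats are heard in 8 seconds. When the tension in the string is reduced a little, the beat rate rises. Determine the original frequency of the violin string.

628.2 Hz

Beat frequency = 52/8 = 6.5 Hz.
|f − 634.7| = 6.5, so the violin string was at either 628.2 Hz or 641.2 Hz.
Lower tension means lower frequency; the adjustment lowers the violin string's frequency.
The beat rate rose, so the adjustment moved the violin string further from 634.7 Hz — it was already below the reference.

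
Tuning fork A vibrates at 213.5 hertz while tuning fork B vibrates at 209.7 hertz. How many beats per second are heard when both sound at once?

3.8 Hz

f_beat = |f₁ − f₂|.
|213.5 − 209.7| = 3.8 Hz.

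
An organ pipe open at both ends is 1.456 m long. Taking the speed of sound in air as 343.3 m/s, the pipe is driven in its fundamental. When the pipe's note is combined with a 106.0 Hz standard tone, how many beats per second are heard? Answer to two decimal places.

Open pipe: f_n = n·v/(2L) = 1·343.3/(2·1.456) = 117.8915 Hz.
f_beat = |117.8915 − 106.0| = 11.89 Hz.

11.89 Hz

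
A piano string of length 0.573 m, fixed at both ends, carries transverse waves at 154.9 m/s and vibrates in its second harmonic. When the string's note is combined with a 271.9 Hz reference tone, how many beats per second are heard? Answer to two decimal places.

1.57 Hz

For a string fixed at both ends, f_n = n·v/(2L) = 2·154.9/(2·0.573) = 270.3316 Hz.
f_beat = |270.3316 − 271.9| = 1.57 Hz.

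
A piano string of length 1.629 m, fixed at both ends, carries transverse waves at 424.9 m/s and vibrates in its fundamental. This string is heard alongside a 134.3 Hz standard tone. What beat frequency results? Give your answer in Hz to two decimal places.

3.88 Hz

For a string fixed at both ends, f_n = n·v/(2L) = 1·424.9/(2·1.629) = 130.4174 Hz.
f_beat = |130.4174 − 134.3| = 3.88 Hz.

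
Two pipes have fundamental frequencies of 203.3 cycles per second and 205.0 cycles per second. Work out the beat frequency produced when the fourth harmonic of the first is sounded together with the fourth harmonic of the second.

Fourth harmonic of the first: 4·203.3 = 813.2 Hz.
Fourth harmonic of the second: 4·205.0 = 820.0 Hz.
f_beat = |813.2 − 820.0| = 6.8 Hz.

6.8 Hz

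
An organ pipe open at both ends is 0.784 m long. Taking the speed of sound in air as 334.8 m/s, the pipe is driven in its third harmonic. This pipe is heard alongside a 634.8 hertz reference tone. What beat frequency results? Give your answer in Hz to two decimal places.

5.76 Hz

Open pipe: f_n = n·v/(2L) = 3·334.8/(2·0.784) = 640.5612 Hz.
f_beat = |640.5612 − 634.8| = 5.76 Hz.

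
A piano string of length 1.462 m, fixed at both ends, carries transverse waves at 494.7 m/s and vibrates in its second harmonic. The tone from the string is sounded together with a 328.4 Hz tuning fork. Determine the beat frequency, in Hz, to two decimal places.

9.97 Hz

For a string fixed at both ends, f_n = n·v/(2L) = 2·494.7/(2·1.462) = 338.3721 Hz.
f_beat = |338.3721 − 328.4| = 9.97 Hz.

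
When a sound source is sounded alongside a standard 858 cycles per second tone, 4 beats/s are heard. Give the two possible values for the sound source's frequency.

|f − 858| = 4, so f = 858 ± 4.

854 Hz or 862 Hz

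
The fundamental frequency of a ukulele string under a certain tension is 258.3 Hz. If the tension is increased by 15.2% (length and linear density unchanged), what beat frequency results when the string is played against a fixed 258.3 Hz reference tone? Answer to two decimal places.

For a string, f ∝ √T, so the new frequency is 258.3·√1.152 = 277.2367 Hz.
f_beat = |277.2367 − 258.3| = 18.94 Hz.

18.94 Hz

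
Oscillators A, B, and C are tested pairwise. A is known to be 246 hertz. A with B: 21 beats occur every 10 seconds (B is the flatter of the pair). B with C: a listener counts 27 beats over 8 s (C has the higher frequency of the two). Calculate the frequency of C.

247.275 Hz

A–B: Beat frequency = 21/10 = 2.1 Hz.
B is below A, so f_B = 246 − 2.1 = 243.9 Hz.
B–C: Beat frequency = 27/8 = 3.375 Hz.
C is above B, so f_C = 243.9 + 3.375 = 247.275 Hz.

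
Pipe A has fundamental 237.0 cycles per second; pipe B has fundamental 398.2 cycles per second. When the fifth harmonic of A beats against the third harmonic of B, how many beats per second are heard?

9.6 Hz

Fifth harmonic of the first: 5·237.0 = 1185.0 Hz.
Third harmonic of the second: 3·398.2 = 1194.6 Hz.
f_beat = |1185.0 − 1194.6| = 9.6 Hz.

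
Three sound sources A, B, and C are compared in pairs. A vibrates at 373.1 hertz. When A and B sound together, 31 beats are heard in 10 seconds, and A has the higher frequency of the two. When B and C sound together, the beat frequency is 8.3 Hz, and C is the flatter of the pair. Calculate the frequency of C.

361.7 Hz

A–B: Beat frequency = 31/10 = 3.1 Hz.
B is below A, so f_B = 373.1 − 3.1 = 370 Hz.
C is below B, so f_C = 370 − 8.3 = 361.7 Hz.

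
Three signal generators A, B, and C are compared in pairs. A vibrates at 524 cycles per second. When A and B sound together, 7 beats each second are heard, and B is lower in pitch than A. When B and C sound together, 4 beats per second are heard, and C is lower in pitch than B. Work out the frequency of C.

B is below A, so f_B = 524 − 7 = 517 Hz.
C is below B, so f_C = 517 − 4 = 513 Hz.

513 Hz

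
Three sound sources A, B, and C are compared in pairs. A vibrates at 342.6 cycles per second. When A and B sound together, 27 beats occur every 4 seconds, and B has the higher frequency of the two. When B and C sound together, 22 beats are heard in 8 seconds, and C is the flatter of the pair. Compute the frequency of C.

A–B: Beat frequency = 27/4 = 6.75 Hz.
B is above A, so f_B = 342.6 + 6.75 = 349.35 Hz.
B–C: Beat frequency = 22/8 = 2.75 Hz.
C is below B, so f_C = 349.35 − 2.75 = 346.6 Hz.

346.6 Hz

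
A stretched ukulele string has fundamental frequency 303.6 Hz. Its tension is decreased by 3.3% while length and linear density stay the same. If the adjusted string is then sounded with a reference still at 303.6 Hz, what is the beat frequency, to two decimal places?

For a string, f ∝ √T, so the new frequency is 303.6·√0.967 = 298.5486 Hz.
f_beat = |298.5486 − 303.6| = 5.05 Hz.

5.05 Hz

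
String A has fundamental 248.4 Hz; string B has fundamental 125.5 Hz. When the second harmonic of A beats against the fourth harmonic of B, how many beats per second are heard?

5.2 Hz

Second harmonic of the first: 2·248.4 = 496.8 Hz.
Fourth harmonic of the second: 4·125.5 = 502.0 Hz.
f_beat = |496.8 − 502.0| = 5.2 Hz.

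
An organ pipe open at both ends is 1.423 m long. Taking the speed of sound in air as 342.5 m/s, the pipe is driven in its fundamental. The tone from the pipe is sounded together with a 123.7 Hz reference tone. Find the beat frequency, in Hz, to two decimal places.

3.36 Hz

Open pipe: f_n = n·v/(2L) = 1·342.5/(2·1.423) = 120.3443 Hz.
f_beat = |120.3443 − 123.7| = 3.36 Hz.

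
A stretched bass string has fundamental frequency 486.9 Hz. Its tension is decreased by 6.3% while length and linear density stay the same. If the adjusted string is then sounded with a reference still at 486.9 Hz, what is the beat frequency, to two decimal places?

15.59 Hz

For a string, f ∝ √T, so the new frequency is 486.9·√0.937 = 471.3132 Hz.
f_beat = |471.3132 − 486.9| = 15.59 Hz.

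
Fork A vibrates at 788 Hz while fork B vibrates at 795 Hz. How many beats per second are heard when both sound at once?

Beats arise from superposition of two nearby frequencies; the beat rate is |f₁ − f₂|.
|788 − 795| = 7 Hz.

7 Hz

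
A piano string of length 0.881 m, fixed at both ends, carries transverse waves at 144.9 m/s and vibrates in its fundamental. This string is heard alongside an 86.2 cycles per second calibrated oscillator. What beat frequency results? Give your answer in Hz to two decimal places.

For a string fixed at both ends, f_n = n·v/(2L) = 1·144.9/(2·0.881) = 82.2361 Hz.
f_beat = |82.2361 − 86.2| = 3.96 Hz.

3.96 Hz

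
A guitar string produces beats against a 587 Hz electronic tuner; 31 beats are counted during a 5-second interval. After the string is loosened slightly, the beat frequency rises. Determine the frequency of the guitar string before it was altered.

580.8 Hz

Beat frequency = 31/5 = 6.2 Hz.
|f − 587| = 6.2, so the guitar string was at either 580.8 Hz or 593.2 Hz.
Reducing tension lowers a string's frequency; the adjustment lowers the guitar string's frequency.
The beat rate rose, so the adjustment moved the guitar string further from 587 Hz — it was already below the reference.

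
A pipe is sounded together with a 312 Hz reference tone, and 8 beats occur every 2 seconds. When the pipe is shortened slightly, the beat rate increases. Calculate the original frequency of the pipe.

Beat frequency = 8/2 = 4 Hz.
|f − 312| = 4, so the pipe was at either 308 Hz or 316 Hz.
A shorter pipe has a higher fundamental; the adjustment raises the pipe's frequency.
The beat rate rose, so the adjustment moved the pipe further from 312 Hz — it was already above the reference.

316 Hz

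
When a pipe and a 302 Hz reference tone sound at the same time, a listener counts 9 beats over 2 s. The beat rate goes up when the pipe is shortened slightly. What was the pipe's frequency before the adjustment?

306.5 Hz

Beat frequency = 9/2 = 4.5 Hz.
|f − 302| = 4.5, so the pipe was at either 297.5 Hz or 306.5 Hz.
A shorter pipe has a higher fundamental; the adjustment raises the pipe's frequency.
The beat rate rose, so the adjustment moved the pipe further from 302 Hz — it was already above the reference.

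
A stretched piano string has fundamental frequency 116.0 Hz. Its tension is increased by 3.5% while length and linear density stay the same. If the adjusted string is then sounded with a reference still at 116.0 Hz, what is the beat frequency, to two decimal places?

For a string, f ∝ √T, so the new frequency is 116.0·√1.035 = 118.0125 Hz.
f_beat = |118.0125 − 116.0| = 2.01 Hz.

2.01 Hz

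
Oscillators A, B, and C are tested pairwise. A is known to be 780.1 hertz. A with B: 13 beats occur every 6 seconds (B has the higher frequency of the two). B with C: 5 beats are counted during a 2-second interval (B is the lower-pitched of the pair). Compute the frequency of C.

A–B: Beat frequency = 13/6 = 2.1667 Hz.
B is above A, so f_B = 780.1 + 2.1667 = 782.2667 Hz.
B–C: Beat frequency = 5/2 = 2.5 Hz.
C is above B, so f_C = 782.2667 + 2.5 = 784.7667 Hz.

784.7667 Hz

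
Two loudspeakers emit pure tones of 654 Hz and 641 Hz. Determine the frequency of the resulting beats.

13 Hz

The beat frequency equals the magnitude of the frequency difference.
|654 − 641| = 13 Hz.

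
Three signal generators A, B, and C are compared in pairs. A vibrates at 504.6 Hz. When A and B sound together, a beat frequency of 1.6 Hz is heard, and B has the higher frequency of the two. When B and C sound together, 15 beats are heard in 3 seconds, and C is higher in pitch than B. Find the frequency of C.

B is above A, so f_B = 504.6 + 1.6 = 506.2 Hz.
B–C: Beat frequency = 15/3 = 5 Hz.
C is above B, so f_C = 506.2 + 5 = 511.2 Hz.

511.2 Hz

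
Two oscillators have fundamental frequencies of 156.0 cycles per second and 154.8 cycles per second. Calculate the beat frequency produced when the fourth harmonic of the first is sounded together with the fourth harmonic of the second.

4.8 Hz

Fourth harmonic of the first: 4·156.0 = 624.0 Hz.
Fourth harmonic of the second: 4·154.8 = 619.2 Hz.
f_beat = |624.0 − 619.2| = 4.8 Hz.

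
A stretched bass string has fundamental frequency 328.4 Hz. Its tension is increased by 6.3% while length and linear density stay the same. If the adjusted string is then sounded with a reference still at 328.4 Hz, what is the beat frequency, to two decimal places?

10.19 Hz

For a string, f ∝ √T, so the new frequency is 328.4·√1.063 = 338.5866 Hz.
f_beat = |338.5866 − 328.4| = 10.19 Hz.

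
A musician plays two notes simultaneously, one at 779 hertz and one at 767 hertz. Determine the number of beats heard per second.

Beats arise from superposition of two nearby frequencies; the beat rate is |f₁ − f₂|.
|779 − 767| = 12 Hz.

12 Hz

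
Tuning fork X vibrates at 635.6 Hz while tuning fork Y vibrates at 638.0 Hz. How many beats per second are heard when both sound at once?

2.4 Hz

The beat frequency equals the magnitude of the frequency difference.
|635.6 − 638.0| = 2.4 Hz.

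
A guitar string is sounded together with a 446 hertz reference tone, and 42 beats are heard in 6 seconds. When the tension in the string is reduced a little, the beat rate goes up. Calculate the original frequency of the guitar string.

Beat frequency = 42/6 = 7 Hz.
|f − 446| = 7, so the guitar string was at either 439 Hz or 453 Hz.
Lower tension means lower frequency; the adjustment lowers the guitar string's frequency.
The beat rate rose, so the adjustment moved the guitar string further from 446 Hz — it was already below the reference.

439 Hz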